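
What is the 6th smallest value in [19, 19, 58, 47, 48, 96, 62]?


Sort ascending: [19, 19, 47, 48, 58, 62, 96]
The 6th element (1-indexed) is at index 5.
Value = 62
Final answer: 62


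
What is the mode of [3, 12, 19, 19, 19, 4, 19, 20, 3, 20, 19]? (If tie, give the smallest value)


Count the frequency of each value:
  3 appears 2 time(s)
  4 appears 1 time(s)
  12 appears 1 time(s)
  19 appears 5 time(s)
  20 appears 2 time(s)
Maximum frequency is 5.
Only 19 reaches that frequency, so it is the mode.
Final answer: 19


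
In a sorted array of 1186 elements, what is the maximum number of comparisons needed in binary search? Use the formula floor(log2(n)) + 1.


Binary search halves the search space each step.
Maximum comparisons = floor(log2(1186)) + 1
log2(1186) = 10.2119
floor(log2(1186)) = 10, so 10 + 1 = 11
Final answer: 11


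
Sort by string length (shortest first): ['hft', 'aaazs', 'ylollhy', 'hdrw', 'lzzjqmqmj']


Compute lengths:
  'hft' has length 3
  'aaazs' has length 5
  'ylollhy' has length 7
  'hdrw' has length 4
  'lzzjqmqmj' has length 9
Lengths in increasing order: 3 < 4 < 5 < 7 < 9
Listing the words in that order gives the answer.
Final answer: ['hft', 'hdrw', 'aaazs', 'ylollhy', 'lzzjqmqmj']


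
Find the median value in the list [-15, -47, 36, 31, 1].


First, sort the list: [-47, -15, 1, 31, 36]
The list has 5 elements (odd count).
The middle index is 2 (0-based), and the element there is 1.
Final answer: 1


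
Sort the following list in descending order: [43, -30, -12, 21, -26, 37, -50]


Original list: [43, -30, -12, 21, -26, 37, -50]
Repeatedly take the largest remaining element:
  Remaining [43, -30, -12, 21, -26, 37, -50] -> largest is 43
  Remaining [-30, -12, 21, -26, 37, -50] -> largest is 37
  Remaining [-30, -12, 21, -26, -50] -> largest is 21
  Remaining [-30, -12, -26, -50] -> largest is -12
  Remaining [-30, -26, -50] -> largest is -26
  Remaining [-30, -50] -> largest is -30
  Remaining [-50] -> largest is -50
Collecting the picks in order gives the descending list.
Final answer: [43, 37, 21, -12, -26, -30, -50]


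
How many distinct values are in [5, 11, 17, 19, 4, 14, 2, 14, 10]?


List all unique values:
Distinct values: [2, 4, 5, 10, 11, 14, 17, 19]
Count = 8
Final answer: 8


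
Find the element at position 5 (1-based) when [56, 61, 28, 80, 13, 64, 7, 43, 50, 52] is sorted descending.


Sort descending: [80, 64, 61, 56, 52, 50, 43, 28, 13, 7]
The 5th element (1-indexed) is at index 4.
Value = 52
Final answer: 52


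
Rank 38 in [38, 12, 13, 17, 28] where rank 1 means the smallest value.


Sort ascending: [12, 13, 17, 28, 38]
Find 38 in the sorted list.
38 is at position 5 (1-indexed).
Final answer: 5


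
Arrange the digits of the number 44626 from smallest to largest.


The number 44626 has digits: 4, 4, 6, 2, 6
Sorted: 2, 4, 4, 6, 6
Joining the sorted digits gives the result.
Final answer: 24466


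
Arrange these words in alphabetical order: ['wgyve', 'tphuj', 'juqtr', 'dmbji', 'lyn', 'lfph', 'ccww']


Compare strings character by character (the first differing letter decides):
  'ccww' < 'dmbji' since 'c' < 'd' at position 1
  'dmbji' < 'juqtr' since 'd' < 'j' at position 1
  'juqtr' < 'lfph' since 'j' < 'l' at position 1
  'lfph' < 'lyn' since 'f' < 'y' at position 2
  'lyn' < 'tphuj' since 'l' < 't' at position 1
  'tphuj' < 'wgyve' since 't' < 'w' at position 1
Chaining these comparisons gives the alphabetical order.
Final answer: ['ccww', 'dmbji', 'juqtr', 'lfph', 'lyn', 'tphuj', 'wgyve']


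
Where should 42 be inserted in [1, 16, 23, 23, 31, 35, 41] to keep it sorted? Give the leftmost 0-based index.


List is sorted: [1, 16, 23, 23, 31, 35, 41]
We need the leftmost position where 42 can be inserted, i.e. the first index whose element is >= 42 (or the end of the list if none is).
Binary search with low=0, high=7 (0-based indices):
  low=0, high=7, mid=3: a[3]=23 < 42, so low = 4
  low=4, high=7, mid=5: a[5]=35 < 42, so low = 6
  low=6, high=7, mid=6: a[6]=41 < 42, so low = 7
Now low = high = 7, so the insertion index is 7.
Final answer: 7


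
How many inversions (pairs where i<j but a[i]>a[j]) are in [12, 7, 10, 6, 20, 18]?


For each element, count the later elements that are smaller than it:
  12 (index 0): smaller elements after it = [7, 10, 6] -> 3
  7 (index 1): smaller elements after it = [6] -> 1
  10 (index 2): smaller elements after it = [6] -> 1
  6 (index 3): smaller elements after it = [] -> 0
  20 (index 4): smaller elements after it = [18] -> 1
Total inversions = 3 + 1 + 1 + 0 + 1 = 6
Final answer: 6


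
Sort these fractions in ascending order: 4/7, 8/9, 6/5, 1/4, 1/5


Convert to decimal for comparison:
  4/7 = 0.5714
  8/9 = 0.8889
  6/5 = 1.2
  1/4 = 0.25
  1/5 = 0.2
Decimals in increasing order: 0.2 < 0.25 < 0.5714 < 0.8889 < 1.2
Writing each back as its fraction gives the sorted order.
Final answer: 1/5, 1/4, 4/7, 8/9, 6/5


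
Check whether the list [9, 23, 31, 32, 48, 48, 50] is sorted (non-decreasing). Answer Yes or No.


Check consecutive pairs:
  9 <= 23? True
  23 <= 31? True
  31 <= 32? True
  32 <= 48? True
  48 <= 48? True
  48 <= 50? True
Every consecutive pair is in order, so the list is non-decreasing.
Final answer: Yes


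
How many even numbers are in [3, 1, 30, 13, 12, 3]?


Check each element:
  3 is odd
  1 is odd
  30 is even
  13 is odd
  12 is even
  3 is odd
Evens: [30, 12]
Count of evens = 2
Final answer: 2


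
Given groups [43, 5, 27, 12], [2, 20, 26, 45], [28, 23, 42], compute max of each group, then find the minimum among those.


Find max of each group:
  Group 1: [43, 5, 27, 12] -> max = 43
  Group 2: [2, 20, 26, 45] -> max = 45
  Group 3: [28, 23, 42] -> max = 42
Maxes: [43, 45, 42]
Minimum of maxes = 42
Final answer: 42


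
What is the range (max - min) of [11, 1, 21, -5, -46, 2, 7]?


Maximum value: 21
Minimum value: -46
Range = 21 - (-46) = 67
Final answer: 67


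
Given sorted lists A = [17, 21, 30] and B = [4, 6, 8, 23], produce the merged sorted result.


List A: [17, 21, 30]
List B: [4, 6, 8, 23]
Repeatedly compare the front elements and take the smaller:
  17 vs 4 -> take 4
  17 vs 6 -> take 6
  17 vs 8 -> take 8
  17 vs 23 -> take 17
  21 vs 23 -> take 21
  30 vs 23 -> take 23
  B is exhausted; append the rest of A: [30]
Final answer: [4, 6, 8, 17, 21, 23, 30]


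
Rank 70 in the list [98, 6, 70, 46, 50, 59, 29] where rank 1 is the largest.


Sort descending: [98, 70, 59, 50, 46, 29, 6]
Find 70 in the sorted list.
70 is at position 2.
Final answer: 2


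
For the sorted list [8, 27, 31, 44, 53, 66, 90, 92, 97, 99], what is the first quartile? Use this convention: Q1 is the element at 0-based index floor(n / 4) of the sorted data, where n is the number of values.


The list has n = 10 elements.
Q1 index = floor(10 / 4) = floor(2.5) = 2
Counting from index 0 in the sorted data, the element at index 2 is 31.
Final answer: 31


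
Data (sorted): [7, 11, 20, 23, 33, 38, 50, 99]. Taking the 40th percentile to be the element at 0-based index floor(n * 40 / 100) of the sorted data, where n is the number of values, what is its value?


The dataset has n = 8 elements.
Index = floor(8 * 40 / 100) = floor(320 / 100) = floor(3.2) = 3
Counting from index 0 in the sorted data, the element at index 3 is 23.
Final answer: 23


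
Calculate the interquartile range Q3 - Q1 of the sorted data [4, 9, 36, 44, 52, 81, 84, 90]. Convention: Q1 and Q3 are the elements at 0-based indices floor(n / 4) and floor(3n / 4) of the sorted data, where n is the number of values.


The data has n = 8 elements.
Q1 index = floor(8 / 4) = floor(2) = 2; Q3 index = floor(3 * 8 / 4) = floor(6) = 6
Q1 = element at index 2 = 36
Q3 = element at index 6 = 84
IQR = 84 - 36 = 48
Final answer: 48


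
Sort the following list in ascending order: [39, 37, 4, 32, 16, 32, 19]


Original list: [39, 37, 4, 32, 16, 32, 19]
Repeatedly take the smallest remaining element:
  Remaining [39, 37, 4, 32, 16, 32, 19] -> smallest is 4
  Remaining [39, 37, 32, 16, 32, 19] -> smallest is 16
  Remaining [39, 37, 32, 32, 19] -> smallest is 19
  Remaining [39, 37, 32, 32] -> smallest is 32
  Remaining [39, 37, 32] -> smallest is 32
  Remaining [39, 37] -> smallest is 37
  Remaining [39] -> smallest is 39
Collecting the picks in order gives the sorted list.
Final answer: [4, 16, 19, 32, 32, 37, 39]


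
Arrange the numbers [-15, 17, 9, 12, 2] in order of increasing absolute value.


Compute absolute values:
  |-15| = 15
  |17| = 17
  |9| = 9
  |12| = 12
  |2| = 2
Absolute values in increasing order: 2 < 9 < 12 < 15 < 17
Listing the original numbers in that order gives the answer.
Final answer: [2, 9, 12, -15, 17]


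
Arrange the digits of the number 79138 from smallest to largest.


The number 79138 has digits: 7, 9, 1, 3, 8
Sorted: 1, 3, 7, 8, 9
Joining the sorted digits gives the result.
Final answer: 13789


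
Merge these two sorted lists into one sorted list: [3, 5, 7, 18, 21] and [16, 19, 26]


List A: [3, 5, 7, 18, 21]
List B: [16, 19, 26]
Repeatedly compare the front elements and take the smaller:
  3 vs 16 -> take 3
  5 vs 16 -> take 5
  7 vs 16 -> take 7
  18 vs 16 -> take 16
  18 vs 19 -> take 18
  21 vs 19 -> take 19
  21 vs 26 -> take 21
  A is exhausted; append the rest of B: [26]
Final answer: [3, 5, 7, 16, 18, 19, 21, 26]


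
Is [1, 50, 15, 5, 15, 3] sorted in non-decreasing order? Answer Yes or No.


Check consecutive pairs:
  1 <= 50? True
  50 <= 15? False
  15 <= 5? False
  5 <= 15? True
  15 <= 3? False
3 consecutive pair(s) are out of order, so the list is not sorted.
Final answer: No


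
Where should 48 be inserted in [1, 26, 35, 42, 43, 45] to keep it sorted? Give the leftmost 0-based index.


List is sorted: [1, 26, 35, 42, 43, 45]
We need the leftmost position where 48 can be inserted, i.e. the first index whose element is >= 48 (or the end of the list if none is).
Binary search with low=0, high=6 (0-based indices):
  low=0, high=6, mid=3: a[3]=42 < 48, so low = 4
  low=4, high=6, mid=5: a[5]=45 < 48, so low = 6
Now low = high = 6, so the insertion index is 6.
Final answer: 6


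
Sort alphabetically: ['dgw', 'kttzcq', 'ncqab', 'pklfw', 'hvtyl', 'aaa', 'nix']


Compare strings character by character (the first differing letter decides):
  'aaa' < 'dgw' since 'a' < 'd' at position 1
  'dgw' < 'hvtyl' since 'd' < 'h' at position 1
  'hvtyl' < 'kttzcq' since 'h' < 'k' at position 1
  'kttzcq' < 'ncqab' since 'k' < 'n' at position 1
  'ncqab' < 'nix' since 'c' < 'i' at position 2
  'nix' < 'pklfw' since 'n' < 'p' at position 1
Chaining these comparisons gives the alphabetical order.
Final answer: ['aaa', 'dgw', 'hvtyl', 'kttzcq', 'ncqab', 'nix', 'pklfw']


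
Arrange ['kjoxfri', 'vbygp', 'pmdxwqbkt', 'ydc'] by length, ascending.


Compute lengths:
  'kjoxfri' has length 7
  'vbygp' has length 5
  'pmdxwqbkt' has length 9
  'ydc' has length 3
Lengths in increasing order: 3 < 5 < 7 < 9
Listing the words in that order gives the answer.
Final answer: ['ydc', 'vbygp', 'kjoxfri', 'pmdxwqbkt']


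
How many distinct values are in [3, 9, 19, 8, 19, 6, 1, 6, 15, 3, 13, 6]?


List all unique values:
Distinct values: [1, 3, 6, 8, 9, 13, 15, 19]
Count = 8
Final answer: 8


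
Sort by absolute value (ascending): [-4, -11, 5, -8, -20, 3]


Compute absolute values:
  |-4| = 4
  |-11| = 11
  |5| = 5
  |-8| = 8
  |-20| = 20
  |3| = 3
Absolute values in increasing order: 3 < 4 < 5 < 8 < 11 < 20
Listing the original numbers in that order gives the answer.
Final answer: [3, -4, 5, -8, -11, -20]


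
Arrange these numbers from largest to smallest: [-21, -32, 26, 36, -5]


Original list: [-21, -32, 26, 36, -5]
Repeatedly take the largest remaining element:
  Remaining [-21, -32, 26, 36, -5] -> largest is 36
  Remaining [-21, -32, 26, -5] -> largest is 26
  Remaining [-21, -32, -5] -> largest is -5
  Remaining [-21, -32] -> largest is -21
  Remaining [-32] -> largest is -32
Collecting the picks in order gives the descending list.
Final answer: [36, 26, -5, -21, -32]


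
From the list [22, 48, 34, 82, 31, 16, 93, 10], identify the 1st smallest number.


Sort ascending: [10, 16, 22, 31, 34, 48, 82, 93]
The 1st element (1-indexed) is at index 0.
Value = 10
Final answer: 10


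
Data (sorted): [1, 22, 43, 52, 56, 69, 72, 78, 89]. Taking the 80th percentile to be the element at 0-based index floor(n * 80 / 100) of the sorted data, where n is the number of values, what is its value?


The dataset has n = 9 elements.
Index = floor(9 * 80 / 100) = floor(720 / 100) = floor(7.2) = 7
Counting from index 0 in the sorted data, the element at index 7 is 78.
Final answer: 78


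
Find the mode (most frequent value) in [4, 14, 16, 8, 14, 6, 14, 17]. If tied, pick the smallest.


Count the frequency of each value:
  4 appears 1 time(s)
  6 appears 1 time(s)
  8 appears 1 time(s)
  14 appears 3 time(s)
  16 appears 1 time(s)
  17 appears 1 time(s)
Maximum frequency is 3.
Only 14 reaches that frequency, so it is the mode.
Final answer: 14


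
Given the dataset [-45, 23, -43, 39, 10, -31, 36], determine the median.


First, sort the list: [-45, -43, -31, 10, 23, 36, 39]
The list has 7 elements (odd count).
The middle index is 3 (0-based), and the element there is 10.
Final answer: 10


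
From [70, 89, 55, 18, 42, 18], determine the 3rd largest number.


Sort descending: [89, 70, 55, 42, 18, 18]
The 3rd element (1-indexed) is at index 2.
Value = 55
Final answer: 55


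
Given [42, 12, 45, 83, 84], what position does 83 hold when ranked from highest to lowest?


Sort descending: [84, 83, 45, 42, 12]
Find 83 in the sorted list.
83 is at position 2.
Final answer: 2


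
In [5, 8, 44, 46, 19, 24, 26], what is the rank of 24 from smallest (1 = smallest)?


Sort ascending: [5, 8, 19, 24, 26, 44, 46]
Find 24 in the sorted list.
24 is at position 4 (1-indexed).
Final answer: 4


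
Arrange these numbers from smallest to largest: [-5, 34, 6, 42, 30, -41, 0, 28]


Original list: [-5, 34, 6, 42, 30, -41, 0, 28]
Repeatedly take the smallest remaining element:
  Remaining [-5, 34, 6, 42, 30, -41, 0, 28] -> smallest is -41
  Remaining [-5, 34, 6, 42, 30, 0, 28] -> smallest is -5
  Remaining [34, 6, 42, 30, 0, 28] -> smallest is 0
  Remaining [34, 6, 42, 30, 28] -> smallest is 6
  Remaining [34, 42, 30, 28] -> smallest is 28
  Remaining [34, 42, 30] -> smallest is 30
  Remaining [34, 42] -> smallest is 34
  Remaining [42] -> smallest is 42
Collecting the picks in order gives the sorted list.
Final answer: [-41, -5, 0, 6, 28, 30, 34, 42]


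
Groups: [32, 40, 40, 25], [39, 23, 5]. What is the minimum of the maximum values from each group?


Find max of each group:
  Group 1: [32, 40, 40, 25] -> max = 40
  Group 2: [39, 23, 5] -> max = 39
Maxes: [40, 39]
Minimum of maxes = 39
Final answer: 39


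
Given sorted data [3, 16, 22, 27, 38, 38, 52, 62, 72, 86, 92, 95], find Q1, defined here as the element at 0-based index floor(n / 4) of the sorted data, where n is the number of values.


The list has n = 12 elements.
Q1 index = floor(12 / 4) = floor(3) = 3
Counting from index 0 in the sorted data, the element at index 3 is 27.
Final answer: 27


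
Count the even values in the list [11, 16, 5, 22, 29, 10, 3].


Check each element:
  11 is odd
  16 is even
  5 is odd
  22 is even
  29 is odd
  10 is even
  3 is odd
Evens: [16, 22, 10]
Count of evens = 3
Final answer: 3


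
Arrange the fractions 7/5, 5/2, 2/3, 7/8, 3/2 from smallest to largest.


Convert to decimal for comparison:
  7/5 = 1.4
  5/2 = 2.5
  2/3 = 0.6667
  7/8 = 0.875
  3/2 = 1.5
Decimals in increasing order: 0.6667 < 0.875 < 1.4 < 1.5 < 2.5
Writing each back as its fraction gives the sorted order.
Final answer: 2/3, 7/8, 7/5, 3/2, 5/2


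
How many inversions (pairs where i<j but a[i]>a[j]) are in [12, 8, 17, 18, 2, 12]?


For each element, count the later elements that are smaller than it:
  12 (index 0): smaller elements after it = [8, 2] -> 2
  8 (index 1): smaller elements after it = [2] -> 1
  17 (index 2): smaller elements after it = [2, 12] -> 2
  18 (index 3): smaller elements after it = [2, 12] -> 2
  2 (index 4): smaller elements after it = [] -> 0
Total inversions = 2 + 1 + 2 + 2 + 0 = 7
Final answer: 7


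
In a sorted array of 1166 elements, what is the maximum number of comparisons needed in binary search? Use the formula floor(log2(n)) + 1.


Binary search halves the search space each step.
Maximum comparisons = floor(log2(1166)) + 1
log2(1166) = 10.1874
floor(log2(1166)) = 10, so 10 + 1 = 11
Final answer: 11


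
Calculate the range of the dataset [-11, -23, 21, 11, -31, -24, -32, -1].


Maximum value: 21
Minimum value: -32
Range = 21 - (-32) = 53
Final answer: 53


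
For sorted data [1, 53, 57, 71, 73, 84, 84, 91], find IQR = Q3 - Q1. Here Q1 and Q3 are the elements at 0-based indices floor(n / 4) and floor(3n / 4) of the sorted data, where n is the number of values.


The data has n = 8 elements.
Q1 index = floor(8 / 4) = floor(2) = 2; Q3 index = floor(3 * 8 / 4) = floor(6) = 6
Q1 = element at index 2 = 57
Q3 = element at index 6 = 84
IQR = 84 - 57 = 27
Final answer: 27


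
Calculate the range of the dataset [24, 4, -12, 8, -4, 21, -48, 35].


Maximum value: 35
Minimum value: -48
Range = 35 - (-48) = 83
Final answer: 83


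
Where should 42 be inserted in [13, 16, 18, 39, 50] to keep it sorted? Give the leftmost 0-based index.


List is sorted: [13, 16, 18, 39, 50]
We need the leftmost position where 42 can be inserted, i.e. the first index whose element is >= 42 (or the end of the list if none is).
Binary search with low=0, high=5 (0-based indices):
  low=0, high=5, mid=2: a[2]=18 < 42, so low = 3
  low=3, high=5, mid=4: a[4]=50 >= 42, so high = 4
  low=3, high=4, mid=3: a[3]=39 < 42, so low = 4
Now low = high = 4, so the insertion index is 4.
Final answer: 4


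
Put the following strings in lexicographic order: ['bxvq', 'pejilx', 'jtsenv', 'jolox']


Compare strings character by character (the first differing letter decides):
  'bxvq' < 'jolox' since 'b' < 'j' at position 1
  'jolox' < 'jtsenv' since 'o' < 't' at position 2
  'jtsenv' < 'pejilx' since 'j' < 'p' at position 1
Chaining these comparisons gives the alphabetical order.
Final answer: ['bxvq', 'jolox', 'jtsenv', 'pejilx']


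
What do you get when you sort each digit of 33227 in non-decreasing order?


The number 33227 has digits: 3, 3, 2, 2, 7
Sorted: 2, 2, 3, 3, 7
Joining the sorted digits gives the result.
Final answer: 22337


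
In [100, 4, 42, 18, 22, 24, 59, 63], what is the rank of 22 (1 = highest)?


Sort descending: [100, 63, 59, 42, 24, 22, 18, 4]
Find 22 in the sorted list.
22 is at position 6.
Final answer: 6


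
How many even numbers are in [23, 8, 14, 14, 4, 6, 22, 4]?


Check each element:
  23 is odd
  8 is even
  14 is even
  14 is even
  4 is even
  6 is even
  22 is even
  4 is even
Evens: [8, 14, 14, 4, 6, 22, 4]
Count of evens = 7
Final answer: 7


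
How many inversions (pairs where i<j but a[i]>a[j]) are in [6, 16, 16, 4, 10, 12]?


For each element, count the later elements that are smaller than it:
  6 (index 0): smaller elements after it = [4] -> 1
  16 (index 1): smaller elements after it = [4, 10, 12] -> 3
  16 (index 2): smaller elements after it = [4, 10, 12] -> 3
  4 (index 3): smaller elements after it = [] -> 0
  10 (index 4): smaller elements after it = [] -> 0
Total inversions = 1 + 3 + 3 + 0 + 0 = 7
Final answer: 7


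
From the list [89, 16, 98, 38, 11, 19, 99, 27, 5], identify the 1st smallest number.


Sort ascending: [5, 11, 16, 19, 27, 38, 89, 98, 99]
The 1st element (1-indexed) is at index 0.
Value = 5
Final answer: 5


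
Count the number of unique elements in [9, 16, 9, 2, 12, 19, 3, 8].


List all unique values:
Distinct values: [2, 3, 8, 9, 12, 16, 19]
Count = 7
Final answer: 7


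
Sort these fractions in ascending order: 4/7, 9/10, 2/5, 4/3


Convert to decimal for comparison:
  4/7 = 0.5714
  9/10 = 0.9
  2/5 = 0.4
  4/3 = 1.3333
Decimals in increasing order: 0.4 < 0.5714 < 0.9 < 1.3333
Writing each back as its fraction gives the sorted order.
Final answer: 2/5, 4/7, 9/10, 4/3


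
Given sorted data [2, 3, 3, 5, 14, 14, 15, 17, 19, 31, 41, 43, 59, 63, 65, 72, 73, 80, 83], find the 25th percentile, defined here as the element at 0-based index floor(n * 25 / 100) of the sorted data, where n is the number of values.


The dataset has n = 19 elements.
Index = floor(19 * 25 / 100) = floor(475 / 100) = floor(4.75) = 4
Counting from index 0 in the sorted data, the element at index 4 is 14.
Final answer: 14


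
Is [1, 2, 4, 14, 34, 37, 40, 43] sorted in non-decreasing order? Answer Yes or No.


Check consecutive pairs:
  1 <= 2? True
  2 <= 4? True
  4 <= 14? True
  14 <= 34? True
  34 <= 37? True
  37 <= 40? True
  40 <= 43? True
Every consecutive pair is in order, so the list is non-decreasing.
Final answer: Yes


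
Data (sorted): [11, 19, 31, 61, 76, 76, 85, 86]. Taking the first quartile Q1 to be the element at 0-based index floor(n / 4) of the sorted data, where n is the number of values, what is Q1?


The list has n = 8 elements.
Q1 index = floor(8 / 4) = floor(2) = 2
Counting from index 0 in the sorted data, the element at index 2 is 31.
Final answer: 31


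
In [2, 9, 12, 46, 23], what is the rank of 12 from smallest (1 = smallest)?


Sort ascending: [2, 9, 12, 23, 46]
Find 12 in the sorted list.
12 is at position 3 (1-indexed).
Final answer: 3


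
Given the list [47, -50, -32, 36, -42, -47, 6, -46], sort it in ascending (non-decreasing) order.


Original list: [47, -50, -32, 36, -42, -47, 6, -46]
Repeatedly take the smallest remaining element:
  Remaining [47, -50, -32, 36, -42, -47, 6, -46] -> smallest is -50
  Remaining [47, -32, 36, -42, -47, 6, -46] -> smallest is -47
  Remaining [47, -32, 36, -42, 6, -46] -> smallest is -46
  Remaining [47, -32, 36, -42, 6] -> smallest is -42
  Remaining [47, -32, 36, 6] -> smallest is -32
  Remaining [47, 36, 6] -> smallest is 6
  Remaining [47, 36] -> smallest is 36
  Remaining [47] -> smallest is 47
Collecting the picks in order gives the sorted list.
Final answer: [-50, -47, -46, -42, -32, 6, 36, 47]


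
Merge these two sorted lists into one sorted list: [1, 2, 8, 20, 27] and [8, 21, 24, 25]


List A: [1, 2, 8, 20, 27]
List B: [8, 21, 24, 25]
Repeatedly compare the front elements and take the smaller:
  1 vs 8 -> take 1
  2 vs 8 -> take 2
  8 vs 8 -> take 8
  20 vs 8 -> take 8
  20 vs 21 -> take 20
  27 vs 21 -> take 21
  27 vs 24 -> take 24
  27 vs 25 -> take 25
  B is exhausted; append the rest of A: [27]
Final answer: [1, 2, 8, 8, 20, 21, 24, 25, 27]


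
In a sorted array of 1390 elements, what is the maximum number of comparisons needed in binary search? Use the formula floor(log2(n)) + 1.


Binary search halves the search space each step.
Maximum comparisons = floor(log2(1390)) + 1
log2(1390) = 10.4409
floor(log2(1390)) = 10, so 10 + 1 = 11
Final answer: 11


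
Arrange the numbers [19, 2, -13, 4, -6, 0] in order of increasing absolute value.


Compute absolute values:
  |19| = 19
  |2| = 2
  |-13| = 13
  |4| = 4
  |-6| = 6
  |0| = 0
Absolute values in increasing order: 0 < 2 < 4 < 6 < 13 < 19
Listing the original numbers in that order gives the answer.
Final answer: [0, 2, 4, -6, -13, 19]


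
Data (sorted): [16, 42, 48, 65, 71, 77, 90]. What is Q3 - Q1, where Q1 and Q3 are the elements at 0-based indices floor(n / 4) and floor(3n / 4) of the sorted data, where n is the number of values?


The data has n = 7 elements.
Q1 index = floor(7 / 4) = floor(1.75) = 1; Q3 index = floor(3 * 7 / 4) = floor(5.25) = 5
Q1 = element at index 1 = 42
Q3 = element at index 5 = 77
IQR = 77 - 42 = 35
Final answer: 35


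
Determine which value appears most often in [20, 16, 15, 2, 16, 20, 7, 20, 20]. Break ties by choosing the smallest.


Count the frequency of each value:
  2 appears 1 time(s)
  7 appears 1 time(s)
  15 appears 1 time(s)
  16 appears 2 time(s)
  20 appears 4 time(s)
Maximum frequency is 4.
Only 20 reaches that frequency, so it is the mode.
Final answer: 20


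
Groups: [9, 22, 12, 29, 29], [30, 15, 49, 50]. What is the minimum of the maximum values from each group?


Find max of each group:
  Group 1: [9, 22, 12, 29, 29] -> max = 29
  Group 2: [30, 15, 49, 50] -> max = 50
Maxes: [29, 50]
Minimum of maxes = 29
Final answer: 29


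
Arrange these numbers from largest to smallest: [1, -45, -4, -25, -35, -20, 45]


Original list: [1, -45, -4, -25, -35, -20, 45]
Repeatedly take the largest remaining element:
  Remaining [1, -45, -4, -25, -35, -20, 45] -> largest is 45
  Remaining [1, -45, -4, -25, -35, -20] -> largest is 1
  Remaining [-45, -4, -25, -35, -20] -> largest is -4
  Remaining [-45, -25, -35, -20] -> largest is -20
  Remaining [-45, -25, -35] -> largest is -25
  Remaining [-45, -35] -> largest is -35
  Remaining [-45] -> largest is -45
Collecting the picks in order gives the descending list.
Final answer: [45, 1, -4, -20, -25, -35, -45]


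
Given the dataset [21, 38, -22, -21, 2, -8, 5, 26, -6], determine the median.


First, sort the list: [-22, -21, -8, -6, 2, 5, 21, 26, 38]
The list has 9 elements (odd count).
The middle index is 4 (0-based), and the element there is 2.
Final answer: 2


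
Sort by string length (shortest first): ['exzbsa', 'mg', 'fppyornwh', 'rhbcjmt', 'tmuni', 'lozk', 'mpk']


Compute lengths:
  'exzbsa' has length 6
  'mg' has length 2
  'fppyornwh' has length 9
  'rhbcjmt' has length 7
  'tmuni' has length 5
  'lozk' has length 4
  'mpk' has length 3
Lengths in increasing order: 2 < 3 < 4 < 5 < 6 < 7 < 9
Listing the words in that order gives the answer.
Final answer: ['mg', 'mpk', 'lozk', 'tmuni', 'exzbsa', 'rhbcjmt', 'fppyornwh']


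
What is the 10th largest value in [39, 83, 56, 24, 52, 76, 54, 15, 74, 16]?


Sort descending: [83, 76, 74, 56, 54, 52, 39, 24, 16, 15]
The 10th element (1-indexed) is at index 9.
Value = 15
Final answer: 15


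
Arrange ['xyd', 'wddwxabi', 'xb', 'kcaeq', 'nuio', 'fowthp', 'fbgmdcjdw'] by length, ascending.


Compute lengths:
  'xyd' has length 3
  'wddwxabi' has length 8
  'xb' has length 2
  'kcaeq' has length 5
  'nuio' has length 4
  'fowthp' has length 6
  'fbgmdcjdw' has length 9
Lengths in increasing order: 2 < 3 < 4 < 5 < 6 < 8 < 9
Listing the words in that order gives the answer.
Final answer: ['xb', 'xyd', 'nuio', 'kcaeq', 'fowthp', 'wddwxabi', 'fbgmdcjdw']


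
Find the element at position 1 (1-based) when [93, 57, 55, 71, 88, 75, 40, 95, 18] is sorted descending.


Sort descending: [95, 93, 88, 75, 71, 57, 55, 40, 18]
The 1st element (1-indexed) is at index 0.
Value = 95
Final answer: 95


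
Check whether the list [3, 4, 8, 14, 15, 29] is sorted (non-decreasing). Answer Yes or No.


Check consecutive pairs:
  3 <= 4? True
  4 <= 8? True
  8 <= 14? True
  14 <= 15? True
  15 <= 29? True
Every consecutive pair is in order, so the list is non-decreasing.
Final answer: Yes


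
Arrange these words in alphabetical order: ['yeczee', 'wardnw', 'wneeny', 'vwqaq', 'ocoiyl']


Compare strings character by character (the first differing letter decides):
  'ocoiyl' < 'vwqaq' since 'o' < 'v' at position 1
  'vwqaq' < 'wardnw' since 'v' < 'w' at position 1
  'wardnw' < 'wneeny' since 'a' < 'n' at position 2
  'wneeny' < 'yeczee' since 'w' < 'y' at position 1
Chaining these comparisons gives the alphabetical order.
Final answer: ['ocoiyl', 'vwqaq', 'wardnw', 'wneeny', 'yeczee']


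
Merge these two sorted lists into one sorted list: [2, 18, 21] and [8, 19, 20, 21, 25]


List A: [2, 18, 21]
List B: [8, 19, 20, 21, 25]
Repeatedly compare the front elements and take the smaller:
  2 vs 8 -> take 2
  18 vs 8 -> take 8
  18 vs 19 -> take 18
  21 vs 19 -> take 19
  21 vs 20 -> take 20
  21 vs 21 -> take 21
  A is exhausted; append the rest of B: [21, 25]
Final answer: [2, 8, 18, 19, 20, 21, 21, 25]


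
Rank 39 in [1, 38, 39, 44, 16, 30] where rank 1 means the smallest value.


Sort ascending: [1, 16, 30, 38, 39, 44]
Find 39 in the sorted list.
39 is at position 5 (1-indexed).
Final answer: 5


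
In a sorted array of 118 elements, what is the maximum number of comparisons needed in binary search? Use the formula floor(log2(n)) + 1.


Binary search halves the search space each step.
Maximum comparisons = floor(log2(118)) + 1
log2(118) = 6.8826
floor(log2(118)) = 6, so 6 + 1 = 7
Final answer: 7


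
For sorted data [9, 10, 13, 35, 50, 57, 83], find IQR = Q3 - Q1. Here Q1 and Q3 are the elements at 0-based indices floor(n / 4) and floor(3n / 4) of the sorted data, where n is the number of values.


The data has n = 7 elements.
Q1 index = floor(7 / 4) = floor(1.75) = 1; Q3 index = floor(3 * 7 / 4) = floor(5.25) = 5
Q1 = element at index 1 = 10
Q3 = element at index 5 = 57
IQR = 57 - 10 = 47
Final answer: 47


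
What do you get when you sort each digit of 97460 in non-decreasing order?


The number 97460 has digits: 9, 7, 4, 6, 0
Sorted: 0, 4, 6, 7, 9
Joining the sorted digits gives the result.
Final answer: 04679


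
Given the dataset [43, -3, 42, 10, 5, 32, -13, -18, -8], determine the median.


First, sort the list: [-18, -13, -8, -3, 5, 10, 32, 42, 43]
The list has 9 elements (odd count).
The middle index is 4 (0-based), and the element there is 5.
Final answer: 5


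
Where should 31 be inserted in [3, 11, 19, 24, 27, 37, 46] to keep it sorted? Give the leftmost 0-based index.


List is sorted: [3, 11, 19, 24, 27, 37, 46]
We need the leftmost position where 31 can be inserted, i.e. the first index whose element is >= 31 (or the end of the list if none is).
Binary search with low=0, high=7 (0-based indices):
  low=0, high=7, mid=3: a[3]=24 < 31, so low = 4
  low=4, high=7, mid=5: a[5]=37 >= 31, so high = 5
  low=4, high=5, mid=4: a[4]=27 < 31, so low = 5
Now low = high = 5, so the insertion index is 5.
Final answer: 5


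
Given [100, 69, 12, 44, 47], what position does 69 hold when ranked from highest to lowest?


Sort descending: [100, 69, 47, 44, 12]
Find 69 in the sorted list.
69 is at position 2.
Final answer: 2


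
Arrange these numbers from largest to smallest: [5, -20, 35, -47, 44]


Original list: [5, -20, 35, -47, 44]
Repeatedly take the largest remaining element:
  Remaining [5, -20, 35, -47, 44] -> largest is 44
  Remaining [5, -20, 35, -47] -> largest is 35
  Remaining [5, -20, -47] -> largest is 5
  Remaining [-20, -47] -> largest is -20
  Remaining [-47] -> largest is -47
Collecting the picks in order gives the descending list.
Final answer: [44, 35, 5, -20, -47]


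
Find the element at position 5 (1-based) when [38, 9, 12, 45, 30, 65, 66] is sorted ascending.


Sort ascending: [9, 12, 30, 38, 45, 65, 66]
The 5th element (1-indexed) is at index 4.
Value = 45
Final answer: 45


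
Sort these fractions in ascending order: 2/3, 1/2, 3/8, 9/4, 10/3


Convert to decimal for comparison:
  2/3 = 0.6667
  1/2 = 0.5
  3/8 = 0.375
  9/4 = 2.25
  10/3 = 3.3333
Decimals in increasing order: 0.375 < 0.5 < 0.6667 < 2.25 < 3.3333
Writing each back as its fraction gives the sorted order.
Final answer: 3/8, 1/2, 2/3, 9/4, 10/3


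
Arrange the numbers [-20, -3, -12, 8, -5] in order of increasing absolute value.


Compute absolute values:
  |-20| = 20
  |-3| = 3
  |-12| = 12
  |8| = 8
  |-5| = 5
Absolute values in increasing order: 3 < 5 < 8 < 12 < 20
Listing the original numbers in that order gives the answer.
Final answer: [-3, -5, 8, -12, -20]


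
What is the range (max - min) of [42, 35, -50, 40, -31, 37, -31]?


Maximum value: 42
Minimum value: -50
Range = 42 - (-50) = 92
Final answer: 92


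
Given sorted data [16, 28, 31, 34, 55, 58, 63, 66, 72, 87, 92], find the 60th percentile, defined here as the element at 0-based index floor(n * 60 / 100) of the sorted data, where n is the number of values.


The dataset has n = 11 elements.
Index = floor(11 * 60 / 100) = floor(660 / 100) = floor(6.6) = 6
Counting from index 0 in the sorted data, the element at index 6 is 63.
Final answer: 63


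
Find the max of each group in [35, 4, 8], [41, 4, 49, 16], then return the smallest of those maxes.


Find max of each group:
  Group 1: [35, 4, 8] -> max = 35
  Group 2: [41, 4, 49, 16] -> max = 49
Maxes: [35, 49]
Minimum of maxes = 35
Final answer: 35


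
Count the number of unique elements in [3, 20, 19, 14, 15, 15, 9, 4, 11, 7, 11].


List all unique values:
Distinct values: [3, 4, 7, 9, 11, 14, 15, 19, 20]
Count = 9
Final answer: 9


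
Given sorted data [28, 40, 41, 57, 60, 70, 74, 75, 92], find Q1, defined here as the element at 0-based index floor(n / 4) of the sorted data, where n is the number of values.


The list has n = 9 elements.
Q1 index = floor(9 / 4) = floor(2.25) = 2
Counting from index 0 in the sorted data, the element at index 2 is 41.
Final answer: 41


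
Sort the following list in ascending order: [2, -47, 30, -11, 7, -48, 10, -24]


Original list: [2, -47, 30, -11, 7, -48, 10, -24]
Repeatedly take the smallest remaining element:
  Remaining [2, -47, 30, -11, 7, -48, 10, -24] -> smallest is -48
  Remaining [2, -47, 30, -11, 7, 10, -24] -> smallest is -47
  Remaining [2, 30, -11, 7, 10, -24] -> smallest is -24
  Remaining [2, 30, -11, 7, 10] -> smallest is -11
  Remaining [2, 30, 7, 10] -> smallest is 2
  Remaining [30, 7, 10] -> smallest is 7
  Remaining [30, 10] -> smallest is 10
  Remaining [30] -> smallest is 30
Collecting the picks in order gives the sorted list.
Final answer: [-48, -47, -24, -11, 2, 7, 10, 30]


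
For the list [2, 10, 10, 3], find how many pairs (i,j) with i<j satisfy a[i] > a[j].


For each element, count the later elements that are smaller than it:
  2 (index 0): smaller elements after it = [] -> 0
  10 (index 1): smaller elements after it = [3] -> 1
  10 (index 2): smaller elements after it = [3] -> 1
Total inversions = 0 + 1 + 1 = 2
Final answer: 2


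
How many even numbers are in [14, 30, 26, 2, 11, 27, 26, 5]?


Check each element:
  14 is even
  30 is even
  26 is even
  2 is even
  11 is odd
  27 is odd
  26 is even
  5 is odd
Evens: [14, 30, 26, 2, 26]
Count of evens = 5
Final answer: 5


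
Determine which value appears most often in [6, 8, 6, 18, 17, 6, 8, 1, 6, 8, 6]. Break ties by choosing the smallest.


Count the frequency of each value:
  1 appears 1 time(s)
  6 appears 5 time(s)
  8 appears 3 time(s)
  17 appears 1 time(s)
  18 appears 1 time(s)
Maximum frequency is 5.
Only 6 reaches that frequency, so it is the mode.
Final answer: 6


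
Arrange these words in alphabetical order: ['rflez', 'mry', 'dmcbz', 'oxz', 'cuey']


Compare strings character by character (the first differing letter decides):
  'cuey' < 'dmcbz' since 'c' < 'd' at position 1
  'dmcbz' < 'mry' since 'd' < 'm' at position 1
  'mry' < 'oxz' since 'm' < 'o' at position 1
  'oxz' < 'rflez' since 'o' < 'r' at position 1
Chaining these comparisons gives the alphabetical order.
Final answer: ['cuey', 'dmcbz', 'mry', 'oxz', 'rflez']


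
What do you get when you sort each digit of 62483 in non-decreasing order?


The number 62483 has digits: 6, 2, 4, 8, 3
Sorted: 2, 3, 4, 6, 8
Joining the sorted digits gives the result.
Final answer: 23468


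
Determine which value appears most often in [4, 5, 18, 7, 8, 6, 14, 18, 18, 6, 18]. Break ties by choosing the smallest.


Count the frequency of each value:
  4 appears 1 time(s)
  5 appears 1 time(s)
  6 appears 2 time(s)
  7 appears 1 time(s)
  8 appears 1 time(s)
  14 appears 1 time(s)
  18 appears 4 time(s)
Maximum frequency is 4.
Only 18 reaches that frequency, so it is the mode.
Final answer: 18


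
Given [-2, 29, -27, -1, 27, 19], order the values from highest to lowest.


Original list: [-2, 29, -27, -1, 27, 19]
Repeatedly take the largest remaining element:
  Remaining [-2, 29, -27, -1, 27, 19] -> largest is 29
  Remaining [-2, -27, -1, 27, 19] -> largest is 27
  Remaining [-2, -27, -1, 19] -> largest is 19
  Remaining [-2, -27, -1] -> largest is -1
  Remaining [-2, -27] -> largest is -2
  Remaining [-27] -> largest is -27
Collecting the picks in order gives the descending list.
Final answer: [29, 27, 19, -1, -2, -27]


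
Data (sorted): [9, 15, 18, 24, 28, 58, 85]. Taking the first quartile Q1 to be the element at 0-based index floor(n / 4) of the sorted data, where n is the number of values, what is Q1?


The list has n = 7 elements.
Q1 index = floor(7 / 4) = floor(1.75) = 1
Counting from index 0 in the sorted data, the element at index 1 is 15.
Final answer: 15


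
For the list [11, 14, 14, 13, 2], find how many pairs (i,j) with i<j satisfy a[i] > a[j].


For each element, count the later elements that are smaller than it:
  11 (index 0): smaller elements after it = [2] -> 1
  14 (index 1): smaller elements after it = [13, 2] -> 2
  14 (index 2): smaller elements after it = [13, 2] -> 2
  13 (index 3): smaller elements after it = [2] -> 1
Total inversions = 1 + 2 + 2 + 1 = 6
Final answer: 6


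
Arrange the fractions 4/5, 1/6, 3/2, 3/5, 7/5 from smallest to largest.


Convert to decimal for comparison:
  4/5 = 0.8
  1/6 = 0.1667
  3/2 = 1.5
  3/5 = 0.6
  7/5 = 1.4
Decimals in increasing order: 0.1667 < 0.6 < 0.8 < 1.4 < 1.5
Writing each back as its fraction gives the sorted order.
Final answer: 1/6, 3/5, 4/5, 7/5, 3/2


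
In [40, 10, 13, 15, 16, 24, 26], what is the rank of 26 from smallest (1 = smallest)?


Sort ascending: [10, 13, 15, 16, 24, 26, 40]
Find 26 in the sorted list.
26 is at position 6 (1-indexed).
Final answer: 6


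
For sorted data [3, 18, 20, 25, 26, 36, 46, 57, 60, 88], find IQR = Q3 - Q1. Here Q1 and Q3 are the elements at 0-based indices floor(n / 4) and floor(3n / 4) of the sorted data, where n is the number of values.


The data has n = 10 elements.
Q1 index = floor(10 / 4) = floor(2.5) = 2; Q3 index = floor(3 * 10 / 4) = floor(7.5) = 7
Q1 = element at index 2 = 20
Q3 = element at index 7 = 57
IQR = 57 - 20 = 37
Final answer: 37


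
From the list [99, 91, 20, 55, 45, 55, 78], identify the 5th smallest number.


Sort ascending: [20, 45, 55, 55, 78, 91, 99]
The 5th element (1-indexed) is at index 4.
Value = 78
Final answer: 78


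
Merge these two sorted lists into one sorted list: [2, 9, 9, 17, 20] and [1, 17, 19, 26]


List A: [2, 9, 9, 17, 20]
List B: [1, 17, 19, 26]
Repeatedly compare the front elements and take the smaller:
  2 vs 1 -> take 1
  2 vs 17 -> take 2
  9 vs 17 -> take 9
  9 vs 17 -> take 9
  17 vs 17 -> take 17
  20 vs 17 -> take 17
  20 vs 19 -> take 19
  20 vs 26 -> take 20
  A is exhausted; append the rest of B: [26]
Final answer: [1, 2, 9, 9, 17, 17, 19, 20, 26]


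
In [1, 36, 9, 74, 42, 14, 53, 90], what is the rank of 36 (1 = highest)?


Sort descending: [90, 74, 53, 42, 36, 14, 9, 1]
Find 36 in the sorted list.
36 is at position 5.
Final answer: 5


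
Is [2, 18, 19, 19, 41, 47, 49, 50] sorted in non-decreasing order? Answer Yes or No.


Check consecutive pairs:
  2 <= 18? True
  18 <= 19? True
  19 <= 19? True
  19 <= 41? True
  41 <= 47? True
  47 <= 49? True
  49 <= 50? True
Every consecutive pair is in order, so the list is non-decreasing.
Final answer: Yes


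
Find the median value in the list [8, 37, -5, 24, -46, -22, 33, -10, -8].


First, sort the list: [-46, -22, -10, -8, -5, 8, 24, 33, 37]
The list has 9 elements (odd count).
The middle index is 4 (0-based), and the element there is -5.
Final answer: -5


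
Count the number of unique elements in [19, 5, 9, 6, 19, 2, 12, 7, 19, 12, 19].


List all unique values:
Distinct values: [2, 5, 6, 7, 9, 12, 19]
Count = 7
Final answer: 7


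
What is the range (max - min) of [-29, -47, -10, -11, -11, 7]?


Maximum value: 7
Minimum value: -47
Range = 7 - (-47) = 54
Final answer: 54


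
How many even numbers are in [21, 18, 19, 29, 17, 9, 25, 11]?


Check each element:
  21 is odd
  18 is even
  19 is odd
  29 is odd
  17 is odd
  9 is odd
  25 is odd
  11 is odd
Evens: [18]
Count of evens = 1
Final answer: 1
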